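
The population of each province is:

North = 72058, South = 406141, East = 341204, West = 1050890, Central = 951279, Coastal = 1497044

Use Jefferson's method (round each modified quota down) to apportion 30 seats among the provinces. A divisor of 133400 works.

North 0, South 3, East 2, West 7, Central 7, Coastal 11

With modified divisor 133400: modified quotas North 0.540, South 3.045, East 2.558, West 7.878, Central 7.131, Coastal 11.222.
Rounding down: North 0, South 3, East 2, West 7, Central 7, Coastal 11 (total 30).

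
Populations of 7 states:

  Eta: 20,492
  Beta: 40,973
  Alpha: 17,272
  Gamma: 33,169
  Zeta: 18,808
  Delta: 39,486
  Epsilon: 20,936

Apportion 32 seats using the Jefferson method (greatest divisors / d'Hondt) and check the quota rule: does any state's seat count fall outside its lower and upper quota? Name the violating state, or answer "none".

Standard quotas: Eta 3.431, Beta 6.860, Alpha 2.892, Gamma 5.553, Zeta 3.149, Delta 6.611, Epsilon 3.505.
Jefferson allocation: Eta 3, Beta 7, Alpha 3, Gamma 6, Zeta 3, Delta 7, Epsilon 3.
Every allocation lies between the lower and upper quota.

none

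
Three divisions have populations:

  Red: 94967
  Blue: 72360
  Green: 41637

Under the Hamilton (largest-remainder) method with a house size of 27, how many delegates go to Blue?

9

Total 208964; standard divisor 208964/27 ≈ 7739.407.
Standard quotas: Red 12.2706, Blue 9.3496, Green 5.3799.
Lower quotas: Red 12, Blue 9, Green 5 (sum 26, leaving 1 seat).
Remainders in descending order: Green 0.3799, Blue 0.3496, Red 0.2706.
The surplus seat goes to Green.
Blue receives 9.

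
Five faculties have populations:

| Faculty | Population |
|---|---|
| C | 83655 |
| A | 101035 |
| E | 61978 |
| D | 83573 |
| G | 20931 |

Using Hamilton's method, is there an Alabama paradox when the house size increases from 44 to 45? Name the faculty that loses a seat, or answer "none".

G

At 44 seats: C 10, A 13, E 8, D 10, G 3.
At 45 seats: C 11, A 13, E 8, D 11, G 2.
G drops from 3 to 2.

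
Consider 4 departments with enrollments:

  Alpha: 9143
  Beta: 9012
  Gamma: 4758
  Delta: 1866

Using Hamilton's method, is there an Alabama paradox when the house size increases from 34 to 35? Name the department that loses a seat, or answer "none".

At 34 seats: Alpha 13, Beta 12, Gamma 6, Delta 3.
At 35 seats: Alpha 13, Beta 13, Gamma 7, Delta 2.
Delta drops from 3 to 2.

Delta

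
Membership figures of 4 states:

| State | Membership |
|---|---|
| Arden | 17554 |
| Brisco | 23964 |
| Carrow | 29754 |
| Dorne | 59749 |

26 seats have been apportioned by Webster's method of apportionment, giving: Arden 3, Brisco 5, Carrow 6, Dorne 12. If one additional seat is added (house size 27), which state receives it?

Arden

Priority for the next seat is population ÷ (current seats + 0.5).
Priorities: Arden 5015.429, Brisco 4357.091, Carrow 4577.538, Dorne 4779.920.
Highest priority: Arden.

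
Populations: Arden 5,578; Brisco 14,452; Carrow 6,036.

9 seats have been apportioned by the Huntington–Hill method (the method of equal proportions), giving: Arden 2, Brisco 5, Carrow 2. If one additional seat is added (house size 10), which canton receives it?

Brisco

Priority for the next seat is population ÷ (√(s·(s+1))).
Priorities: Arden 2277.209, Brisco 2638.562, Carrow 2464.187.
Highest priority: Brisco.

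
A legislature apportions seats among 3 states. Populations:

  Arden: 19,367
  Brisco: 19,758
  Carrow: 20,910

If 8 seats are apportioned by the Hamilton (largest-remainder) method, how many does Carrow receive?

3

Total 60035; standard divisor 60035/8 ≈ 7504.375.
Standard quotas: Arden 2.5808, Brisco 2.6329, Carrow 2.7864.
Lower quotas: Arden 2, Brisco 2, Carrow 2 (sum 6, leaving 2 seats).
Remainders in descending order: Carrow 0.7864, Brisco 0.6329, Arden 0.5808.
The surplus seats go to Carrow, Brisco.
Carrow receives 3.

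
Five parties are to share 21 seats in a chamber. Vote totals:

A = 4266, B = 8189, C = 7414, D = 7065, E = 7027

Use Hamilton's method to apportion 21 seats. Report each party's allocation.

Standard divisor: 33961 ÷ 21 ≈ 1617.19.
Standard quotas: A 2.6379, B 5.0637, C 4.5845, D 4.3687, E 4.3452.
Lower quotas: A 2, B 5, C 4, D 4, E 4 (sum 19, leaving 2 seats).
Remainders in descending order: A 0.6379, C 0.5845, D 0.3687, E 0.3452, B 0.0637.
Largest remainders: A, C receive the extra seats.

A 3, B 5, C 5, D 4, E 4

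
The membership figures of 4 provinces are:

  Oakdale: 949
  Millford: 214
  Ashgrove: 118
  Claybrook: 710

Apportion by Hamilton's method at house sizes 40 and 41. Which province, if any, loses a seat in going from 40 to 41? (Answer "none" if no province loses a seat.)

Ashgrove

At 40 seats: Oakdale 19, Millford 4, Ashgrove 3, Claybrook 14.
At 41 seats: Oakdale 20, Millford 4, Ashgrove 2, Claybrook 15.
Ashgrove drops from 3 to 2.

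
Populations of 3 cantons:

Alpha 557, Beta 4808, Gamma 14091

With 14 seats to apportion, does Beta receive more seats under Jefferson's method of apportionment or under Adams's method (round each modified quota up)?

Adams

Jefferson: Alpha 0, Beta 3, Gamma 11.
Adams: Alpha 1, Beta 4, Gamma 9.
Beta gets 3 under Jefferson and 4 under Adams.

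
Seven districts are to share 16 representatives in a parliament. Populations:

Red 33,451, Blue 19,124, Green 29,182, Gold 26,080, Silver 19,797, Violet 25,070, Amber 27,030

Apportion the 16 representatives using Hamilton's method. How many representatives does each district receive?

Red: 3; Blue: 2; Green: 3; Gold: 2; Silver: 2; Violet: 2; Amber: 2

Standard divisor: 179734 ÷ 16 ≈ 11233.375.
Standard quotas: Red 2.9778, Blue 1.7024, Green 2.5978, Gold 2.3217, Silver 1.7623, Violet 2.2317, Amber 2.4062.
Lower quotas: Red 2, Blue 1, Green 2, Gold 2, Silver 1, Violet 2, Amber 2 (sum 12, leaving 4 seats).
Remainders in descending order: Red 0.9778, Silver 0.7623, Blue 0.7024, Green 0.5978, Amber 0.4062, Gold 0.3217, Violet 0.2317.
The surplus seats go to Red, Silver, Blue, Green.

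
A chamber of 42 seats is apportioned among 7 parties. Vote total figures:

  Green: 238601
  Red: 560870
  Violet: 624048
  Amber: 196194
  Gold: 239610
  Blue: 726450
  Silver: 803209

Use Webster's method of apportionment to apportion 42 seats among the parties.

Standard divisor 3388982/42 ≈ 80690.048; standard quotas: Green 2.957, Red 6.951, Violet 7.734, Amber 2.431, Gold 2.970, Blue 9.003, Silver 9.954.
Rounding to the nearest integer gives Green 3, Red 7, Violet 8, Amber 2, Gold 3, Blue 9, Silver 10 — total 42, matching the house size, so no adjustment is needed.

Green 3, Red 7, Violet 8, Amber 2, Gold 3, Blue 9, Silver 10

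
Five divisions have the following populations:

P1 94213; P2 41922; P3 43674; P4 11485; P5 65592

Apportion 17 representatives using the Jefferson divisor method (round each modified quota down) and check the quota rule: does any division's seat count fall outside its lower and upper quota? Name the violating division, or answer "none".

Standard quotas: P1 6.235, P2 2.774, P3 2.890, P4 0.760, P5 4.341.
Jefferson allocation: P1 7, P2 3, P3 3, P4 0, P5 4.
Every allocation lies between the lower and upper quota.

none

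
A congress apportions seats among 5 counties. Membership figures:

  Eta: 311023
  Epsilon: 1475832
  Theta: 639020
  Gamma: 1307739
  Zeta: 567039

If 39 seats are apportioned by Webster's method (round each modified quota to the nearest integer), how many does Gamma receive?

Standard divisor 4300653/39 ≈ 110273.154; standard quotas: Eta 2.820, Epsilon 13.383, Theta 5.795, Gamma 11.859, Zeta 5.142.
Rounding to the nearest integer gives Eta 3, Epsilon 13, Theta 6, Gamma 12, Zeta 5 — total 39, matching the house size, so no adjustment is needed.
Gamma receives 12.

12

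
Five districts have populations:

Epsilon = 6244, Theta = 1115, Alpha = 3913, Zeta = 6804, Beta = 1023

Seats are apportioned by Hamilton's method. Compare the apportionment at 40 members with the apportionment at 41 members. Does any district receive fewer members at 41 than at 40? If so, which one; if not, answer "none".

Theta

At 40 seats: Epsilon 13, Theta 3, Alpha 8, Zeta 14, Beta 2.
At 41 seats: Epsilon 14, Theta 2, Alpha 8, Zeta 15, Beta 2.
Theta drops from 3 to 2.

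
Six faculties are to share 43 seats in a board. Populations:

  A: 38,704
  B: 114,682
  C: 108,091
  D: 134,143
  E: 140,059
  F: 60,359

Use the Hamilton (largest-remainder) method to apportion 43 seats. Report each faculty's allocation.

A 3, B 8, C 8, D 10, E 10, F 4

The standard divisor is 596038/43 ≈ 13861.349.
Standard quotas: A 2.7922, B 8.2735, C 7.7980, D 9.6775, E 10.1043, F 4.3545.
Lower quotas: A 2, B 8, C 7, D 9, E 10, F 4 (sum 40, leaving 3 seats).
Remainders in descending order: C 0.7980, A 0.7922, D 0.6775, F 0.3545, B 0.2735, E 0.1043.
The surplus seats go to C, A, D.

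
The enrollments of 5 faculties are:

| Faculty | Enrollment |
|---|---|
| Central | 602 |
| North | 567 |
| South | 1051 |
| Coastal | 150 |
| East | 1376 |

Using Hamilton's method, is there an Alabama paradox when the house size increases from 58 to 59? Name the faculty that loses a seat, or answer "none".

Coastal

At 58 seats: Central 9, North 9, South 16, Coastal 3, East 21.
At 59 seats: Central 9, North 9, South 17, Coastal 2, East 22.
Coastal drops from 3 to 2.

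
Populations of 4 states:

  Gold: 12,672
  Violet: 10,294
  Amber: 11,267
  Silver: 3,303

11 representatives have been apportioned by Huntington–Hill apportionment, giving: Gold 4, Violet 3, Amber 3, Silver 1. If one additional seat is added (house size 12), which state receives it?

Priority for the next seat is population ÷ (√(s·(s+1))).
Priorities: Gold 2833.545, Violet 2971.622, Amber 3252.503, Silver 2335.574.
Highest priority: Amber.

Amber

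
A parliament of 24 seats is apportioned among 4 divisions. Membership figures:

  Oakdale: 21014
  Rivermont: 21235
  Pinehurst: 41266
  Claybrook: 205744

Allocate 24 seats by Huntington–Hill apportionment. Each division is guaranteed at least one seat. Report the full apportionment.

With divisor 12194: modified quotas Oakdale 1.723, Rivermont 1.741, Pinehurst 3.384, Claybrook 16.873.
Geometric-mean thresholds: Oakdale √(1·2)=1.414, Rivermont √(1·2)=1.414, Pinehurst √(3·4)=3.464, Claybrook √(16·17)=16.492.
Each quota rounded against its threshold gives Oakdale 2, Rivermont 2, Pinehurst 3, Claybrook 17 (total 24).

Oakdale 2, Rivermont 2, Pinehurst 3, Claybrook 17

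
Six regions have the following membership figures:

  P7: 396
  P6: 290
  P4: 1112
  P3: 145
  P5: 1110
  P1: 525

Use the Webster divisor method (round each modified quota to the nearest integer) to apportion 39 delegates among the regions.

P7 4, P6 3, P4 12, P3 2, P5 12, P1 6

Standard divisor 3578/39 ≈ 91.744; standard quotas: P7 4.316, P6 3.161, P4 12.121, P3 1.580, P5 12.099, P1 5.722.
Rounding to the nearest integer gives P7 4, P6 3, P4 12, P3 2, P5 12, P1 6 — total 39, matching the house size, so no adjustment is needed.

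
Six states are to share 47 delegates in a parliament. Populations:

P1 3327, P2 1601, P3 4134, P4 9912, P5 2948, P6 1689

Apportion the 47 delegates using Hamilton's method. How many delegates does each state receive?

Standard divisor: 23611 ÷ 47 ≈ 502.362.
Standard quotas: P1 6.6227, P2 3.1869, P3 8.2291, P4 19.7308, P5 5.8683, P6 3.3621.
Lower quotas: P1 6, P2 3, P3 8, P4 19, P5 5, P6 3 (sum 44, leaving 3 seats).
Remainders in descending order: P5 0.8683, P4 0.7308, P1 0.6227, P6 0.3621, P3 0.2291, P2 0.1869.
Largest remainders: P5, P4, P1 receive the extra seats.

P1 7, P2 3, P3 8, P4 20, P5 6, P6 3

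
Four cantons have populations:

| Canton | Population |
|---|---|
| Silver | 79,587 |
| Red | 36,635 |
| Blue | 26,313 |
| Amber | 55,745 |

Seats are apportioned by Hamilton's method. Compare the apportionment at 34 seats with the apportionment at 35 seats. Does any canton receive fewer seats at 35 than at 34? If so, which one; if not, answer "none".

At 34 seats: Silver 14, Red 6, Blue 4, Amber 10.
At 35 seats: Silver 14, Red 6, Blue 5, Amber 10.
No canton's allocation decreased.

none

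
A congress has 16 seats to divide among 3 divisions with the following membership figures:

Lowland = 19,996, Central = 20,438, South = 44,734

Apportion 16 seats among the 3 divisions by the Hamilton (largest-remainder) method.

Lowland 4, Central 4, South 8

The standard divisor is 85168/16 = 5323.
Standard quotas: Lowland 3.7565, Central 3.8396, South 8.4039.
Lower quotas: Lowland 3, Central 3, South 8 (sum 14, leaving 2 seats).
Remainders in descending order: Central 0.8396, Lowland 0.7565, South 0.4039.
The surplus seats go to Central, Lowland.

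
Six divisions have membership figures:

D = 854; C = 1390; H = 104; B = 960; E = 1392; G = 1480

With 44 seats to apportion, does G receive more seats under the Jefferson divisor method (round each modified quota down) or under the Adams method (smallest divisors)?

Jefferson

Jefferson: D 6, C 10, H 0, B 7, E 10, G 11.
Adams: D 6, C 10, H 1, B 7, E 10, G 10.
G gets 11 under Jefferson and 10 under Adams.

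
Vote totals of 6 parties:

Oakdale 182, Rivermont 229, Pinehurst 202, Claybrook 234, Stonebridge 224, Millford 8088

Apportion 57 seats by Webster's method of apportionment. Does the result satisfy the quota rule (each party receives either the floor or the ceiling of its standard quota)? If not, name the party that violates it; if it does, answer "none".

Standard quotas: Oakdale 1.133, Rivermont 1.425, Pinehurst 1.257, Claybrook 1.456, Stonebridge 1.394, Millford 50.335.
Webster allocation: Oakdale 1, Rivermont 1, Pinehurst 1, Claybrook 1, Stonebridge 1, Millford 52.
Millford has quota 50.335 (lower 50, upper 51) but receives 52 — outside the quota interval.

Millford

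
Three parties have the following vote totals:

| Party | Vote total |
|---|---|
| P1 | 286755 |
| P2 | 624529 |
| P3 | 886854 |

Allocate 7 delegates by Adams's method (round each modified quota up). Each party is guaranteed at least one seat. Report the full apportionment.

P1=1, P2=3, P3=3

Standard divisor 1798138/7 ≈ 256876.857; standard quotas: P1 1.116, P2 2.431, P3 3.452.
Rounding up gives 2, 3, 4 = 9 seats, so the divisor must be adjusted.
With modified divisor 303900: modified quotas P1 0.944, P2 2.055, P3 2.918.
Rounding up: P1 1, P2 3, P3 3 (total 7).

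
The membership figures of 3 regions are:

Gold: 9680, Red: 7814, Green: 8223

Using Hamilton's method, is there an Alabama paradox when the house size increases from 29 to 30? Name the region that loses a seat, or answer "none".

At 29 seats: Gold 11, Red 9, Green 9.
At 30 seats: Gold 11, Red 9, Green 10.
No region's allocation decreased.

none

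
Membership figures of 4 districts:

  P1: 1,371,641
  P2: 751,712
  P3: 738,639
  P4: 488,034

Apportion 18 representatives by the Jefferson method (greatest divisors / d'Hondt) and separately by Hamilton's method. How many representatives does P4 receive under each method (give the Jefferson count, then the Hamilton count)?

2 and 3

Jefferson: P1 8, P2 4, P3 4, P4 2.
Hamilton: P1 7, P2 4, P3 4, P4 3.
P4 gets 2 under Jefferson and 3 under Hamilton.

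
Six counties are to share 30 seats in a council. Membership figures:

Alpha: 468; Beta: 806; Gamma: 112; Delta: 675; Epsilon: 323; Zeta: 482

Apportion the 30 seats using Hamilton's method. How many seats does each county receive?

Alpha 5, Beta 9, Gamma 1, Delta 7, Epsilon 3, Zeta 5

Total 2866; standard divisor 2866/30 ≈ 95.533.
Standard quotas: Alpha 4.899, Beta 8.437, Gamma 1.172, Delta 7.066, Epsilon 3.381, Zeta 5.045.
Lower quotas: Alpha 4, Beta 8, Gamma 1, Delta 7, Epsilon 3, Zeta 5 (sum 28, leaving 2 seats).
Remainders in descending order: Alpha 0.899, Beta 0.437, Epsilon 0.381, Gamma 0.172, Delta 0.066, Zeta 0.045.
Largest remainders: Alpha, Beta receive the extra seats.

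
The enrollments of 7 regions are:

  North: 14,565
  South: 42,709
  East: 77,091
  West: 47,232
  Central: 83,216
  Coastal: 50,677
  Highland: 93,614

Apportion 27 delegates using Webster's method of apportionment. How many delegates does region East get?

Standard divisor 409104/27 ≈ 15152; standard quotas: North 0.961, South 2.819, East 5.088, West 3.117, Central 5.492, Coastal 3.345, Highland 6.178.
Rounding to the nearest integer gives 1, 3, 5, 3, 5, 3, 6 = 26 seats, so the divisor must be adjusted.
With modified divisor 14800: modified quotas North 0.984, South 2.886, East 5.209, West 3.191, Central 5.623, Coastal 3.424, Highland 6.325.
Rounding to the nearest integer: North 1, South 3, East 5, West 3, Central 6, Coastal 3, Highland 6 (total 27).
East receives 5.

5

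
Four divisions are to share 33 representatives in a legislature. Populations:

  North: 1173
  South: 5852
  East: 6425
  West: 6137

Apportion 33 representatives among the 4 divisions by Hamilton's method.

North 2; South 10; East 11; West 10

The standard divisor is 19587/33 ≈ 593.545.
Standard quotas: North 1.9763, South 9.8594, East 10.8248, West 10.3396.
Lower quotas: North 1, South 9, East 10, West 10 (sum 30, leaving 3 seats).
Remainders in descending order: North 0.9763, South 0.8594, East 0.8248, West 0.3396.
The surplus seats go to North, South, East.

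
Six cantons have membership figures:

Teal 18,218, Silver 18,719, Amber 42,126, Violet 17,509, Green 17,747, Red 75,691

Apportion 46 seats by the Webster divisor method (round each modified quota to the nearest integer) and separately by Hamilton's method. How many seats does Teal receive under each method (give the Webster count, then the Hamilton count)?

Webster: Teal 4, Silver 5, Amber 10, Violet 4, Green 4, Red 19.
Hamilton: Teal 5, Silver 5, Amber 10, Violet 4, Green 4, Red 18.
Teal gets 4 under Webster and 5 under Hamilton.

4 and 5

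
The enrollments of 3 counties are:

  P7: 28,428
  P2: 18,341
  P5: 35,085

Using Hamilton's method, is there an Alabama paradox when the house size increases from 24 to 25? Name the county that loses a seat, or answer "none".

At 24 seats: P7 8, P2 6, P5 10.
At 25 seats: P7 9, P2 5, P5 11.
P2 drops from 6 to 5.

P2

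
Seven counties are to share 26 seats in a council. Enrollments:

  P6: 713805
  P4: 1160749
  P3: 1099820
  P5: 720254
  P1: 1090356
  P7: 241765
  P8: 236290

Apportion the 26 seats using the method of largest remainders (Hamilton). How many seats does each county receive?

P6 4, P4 6, P3 5, P5 4, P1 5, P7 1, P8 1

The standard divisor is 5263039/26 ≈ 202424.577.
Standard quotas: P6 3.5263, P4 5.7342, P3 5.4332, P5 3.5581, P1 5.3865, P7 1.1943, P8 1.1673.
Lower quotas: P6 3, P4 5, P3 5, P5 3, P1 5, P7 1, P8 1 (sum 23, leaving 3 seats).
Remainders in descending order: P4 0.7342, P5 0.5581, P6 0.5263, P3 0.4332, P1 0.3865, P7 0.1943, P8 0.1673.
Largest remainders: P4, P5, P6 receive the extra seats.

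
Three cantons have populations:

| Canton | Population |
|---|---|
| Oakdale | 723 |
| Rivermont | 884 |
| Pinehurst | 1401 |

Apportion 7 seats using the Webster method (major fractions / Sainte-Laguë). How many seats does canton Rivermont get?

2

Standard divisor 3008/7 ≈ 429.714; standard quotas: Oakdale 1.683, Rivermont 2.057, Pinehurst 3.260.
Rounding to the nearest integer gives Oakdale 2, Rivermont 2, Pinehurst 3 — total 7, matching the house size, so no adjustment is needed.
Rivermont receives 2.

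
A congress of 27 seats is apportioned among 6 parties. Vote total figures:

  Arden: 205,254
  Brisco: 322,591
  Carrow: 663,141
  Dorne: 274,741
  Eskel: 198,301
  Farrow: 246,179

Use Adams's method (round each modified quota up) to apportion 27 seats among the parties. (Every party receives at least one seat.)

Standard divisor 1910207/27 ≈ 70748.407; standard quotas: Arden 2.901, Brisco 4.560, Carrow 9.373, Dorne 3.883, Eskel 2.803, Farrow 3.480.
Rounding up gives 3, 5, 10, 4, 3, 4 = 29 seats, so the divisor must be adjusted.
With modified divisor 81400: modified quotas Arden 2.522, Brisco 3.963, Carrow 8.147, Dorne 3.375, Eskel 2.436, Farrow 3.024.
Rounding up: Arden 3, Brisco 4, Carrow 9, Dorne 4, Eskel 3, Farrow 4 (total 27).

Arden=3, Brisco=4, Carrow=9, Dorne=4, Eskel=3, Farrow=4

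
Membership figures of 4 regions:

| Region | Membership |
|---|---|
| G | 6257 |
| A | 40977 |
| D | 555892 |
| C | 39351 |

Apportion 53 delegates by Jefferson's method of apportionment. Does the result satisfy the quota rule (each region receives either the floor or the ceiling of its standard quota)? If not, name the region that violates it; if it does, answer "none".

Standard quotas: G 0.516, A 3.380, D 45.857, C 3.246.
Jefferson allocation: G 0, A 3, D 47, C 3.
D has quota 45.857 (lower 45, upper 46) but receives 47 — outside the quota interval.

D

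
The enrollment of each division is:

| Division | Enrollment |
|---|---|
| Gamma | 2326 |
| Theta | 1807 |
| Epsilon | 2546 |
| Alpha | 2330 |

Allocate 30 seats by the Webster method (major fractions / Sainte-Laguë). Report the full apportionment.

Gamma 8, Theta 6, Epsilon 8, Alpha 8

Standard divisor 9009/30 ≈ 300.3; standard quotas: Gamma 7.746, Theta 6.017, Epsilon 8.478, Alpha 7.759.
Rounding to the nearest integer gives Gamma 8, Theta 6, Epsilon 8, Alpha 8 — total 30, matching the house size, so no adjustment is needed.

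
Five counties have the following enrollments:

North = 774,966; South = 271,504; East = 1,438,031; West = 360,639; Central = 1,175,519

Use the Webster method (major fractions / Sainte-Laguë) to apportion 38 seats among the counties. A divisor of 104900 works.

With modified divisor 104900: modified quotas North 7.388, South 2.588, East 13.709, West 3.438, Central 11.206.
Rounding to the nearest integer: North 7, South 3, East 14, West 3, Central 11 (total 38).

North: 7, South: 3, East: 14, West: 3, Central: 11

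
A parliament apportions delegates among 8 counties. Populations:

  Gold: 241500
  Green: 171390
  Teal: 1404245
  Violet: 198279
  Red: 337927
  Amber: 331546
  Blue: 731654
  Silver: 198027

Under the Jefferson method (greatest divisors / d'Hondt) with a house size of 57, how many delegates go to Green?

Standard divisor 3614568/57 ≈ 63413.474; standard quotas: Gold 3.808, Green 2.703, Teal 22.144, Violet 3.127, Red 5.329, Amber 5.228, Blue 11.538, Silver 3.123.
Rounding down gives 3, 2, 22, 3, 5, 5, 11, 3 = 54 seats, so the divisor must be adjusted.
With modified divisor 59400: modified quotas Gold 4.066, Green 2.885, Teal 23.640, Violet 3.338, Red 5.689, Amber 5.582, Blue 12.317, Silver 3.334.
Rounding down: Gold 4, Green 2, Teal 23, Violet 3, Red 5, Amber 5, Blue 12, Silver 3 (total 57).
Green receives 2.

2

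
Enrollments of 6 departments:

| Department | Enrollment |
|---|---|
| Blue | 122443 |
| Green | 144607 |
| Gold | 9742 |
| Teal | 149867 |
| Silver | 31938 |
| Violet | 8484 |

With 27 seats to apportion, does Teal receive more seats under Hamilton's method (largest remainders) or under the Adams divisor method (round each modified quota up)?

Hamilton: Blue 7, Green 8, Gold 1, Teal 9, Silver 2, Violet 0.
Adams: Blue 7, Green 8, Gold 1, Teal 8, Silver 2, Violet 1.
Teal gets 9 under Hamilton and 8 under Adams.

Hamilton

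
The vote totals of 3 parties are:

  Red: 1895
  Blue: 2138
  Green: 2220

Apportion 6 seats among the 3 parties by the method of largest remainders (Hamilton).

Total 6253; standard divisor 6253/6 ≈ 1042.167.
Standard quotas: Red 1.818, Blue 2.051, Green 2.130.
Lower quotas: Red 1, Blue 2, Green 2 (sum 5, leaving 1 seat).
Remainders in descending order: Red 0.818, Green 0.130, Blue 0.051.
Largest remainder: Red receives the extra seat.

Red 2; Blue 2; Green 2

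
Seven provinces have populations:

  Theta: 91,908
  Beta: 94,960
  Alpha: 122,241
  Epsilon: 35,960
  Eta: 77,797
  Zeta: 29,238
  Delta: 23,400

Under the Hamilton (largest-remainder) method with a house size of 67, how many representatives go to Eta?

11

Standard divisor: 475504 ÷ 67 ≈ 7097.075.
Standard quotas: Theta 12.9501, Beta 13.3802, Alpha 17.2241, Epsilon 5.0669, Eta 10.9618, Zeta 4.1197, Delta 3.2971.
Lower quotas: Theta 12, Beta 13, Alpha 17, Epsilon 5, Eta 10, Zeta 4, Delta 3 (sum 64, leaving 3 seats).
Remainders in descending order: Eta 0.9618, Theta 0.9501, Beta 0.3802, Delta 0.2971, Alpha 0.2241, Zeta 0.1197, Epsilon 0.0669.
The surplus seats go to Eta, Theta, Beta.
Eta receives 11.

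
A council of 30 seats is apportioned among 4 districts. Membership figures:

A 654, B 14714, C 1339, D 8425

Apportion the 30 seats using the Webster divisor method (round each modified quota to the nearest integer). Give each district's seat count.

A 1, B 17, C 2, D 10

Standard divisor 25132/30 ≈ 837.733; standard quotas: A 0.781, B 17.564, C 1.598, D 10.057.
Rounding to the nearest integer gives 1, 18, 2, 10 = 31 seats, so the divisor must be adjusted.
With modified divisor 860: modified quotas A 0.760, B 17.109, C 1.557, D 9.797.
Rounding to the nearest integer: A 1, B 17, C 2, D 10 (total 30).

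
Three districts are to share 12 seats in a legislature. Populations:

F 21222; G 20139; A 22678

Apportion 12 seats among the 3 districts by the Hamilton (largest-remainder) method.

Standard divisor: 64039 ÷ 12 ≈ 5336.583.
Standard quotas: F 3.9767, G 3.7738, A 4.2495.
Lower quotas: F 3, G 3, A 4 (sum 10, leaving 2 seats).
Remainders in descending order: F 0.9767, G 0.7738, A 0.2495.
Largest remainders: F, G receive the extra seats.

F 4, G 4, A 4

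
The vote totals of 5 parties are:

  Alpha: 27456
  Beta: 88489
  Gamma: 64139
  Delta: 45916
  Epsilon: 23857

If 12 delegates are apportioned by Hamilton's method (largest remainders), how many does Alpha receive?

2

The standard divisor is 249857/12 ≈ 20821.417.
Standard quotas: Alpha 1.3186, Beta 4.2499, Gamma 3.0804, Delta 2.2052, Epsilon 1.1458.
Lower quotas: Alpha 1, Beta 4, Gamma 3, Delta 2, Epsilon 1 (sum 11, leaving 1 seat).
Remainders in descending order: Alpha 0.3186, Beta 0.2499, Delta 0.2052, Epsilon 0.1458, Gamma 0.0804.
Largest remainder: Alpha receives the extra seat.
Alpha receives 2.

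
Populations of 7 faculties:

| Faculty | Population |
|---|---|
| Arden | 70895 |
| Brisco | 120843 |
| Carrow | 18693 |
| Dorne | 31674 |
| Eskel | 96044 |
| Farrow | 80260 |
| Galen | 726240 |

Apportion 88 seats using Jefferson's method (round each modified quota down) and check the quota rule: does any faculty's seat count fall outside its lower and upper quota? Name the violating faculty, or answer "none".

Standard quotas: Arden 5.450, Brisco 9.290, Carrow 1.437, Dorne 2.435, Eskel 7.384, Farrow 6.170, Galen 55.833.
Jefferson allocation: Arden 5, Brisco 9, Carrow 1, Dorne 2, Eskel 7, Farrow 6, Galen 58.
Galen has quota 55.833 (lower 55, upper 56) but receives 58 — outside the quota interval.

Galen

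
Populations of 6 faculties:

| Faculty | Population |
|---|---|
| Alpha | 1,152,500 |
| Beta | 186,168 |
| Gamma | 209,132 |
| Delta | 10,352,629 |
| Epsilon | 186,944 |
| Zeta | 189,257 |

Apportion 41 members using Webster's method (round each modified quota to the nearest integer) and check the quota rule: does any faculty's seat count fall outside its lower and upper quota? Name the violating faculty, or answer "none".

Standard quotas: Alpha 3.849, Beta 0.622, Gamma 0.698, Delta 34.574, Epsilon 0.624, Zeta 0.632.
Webster allocation: Alpha 4, Beta 1, Gamma 1, Delta 33, Epsilon 1, Zeta 1.
Delta has quota 34.574 (lower 34, upper 35) but receives 33 — outside the quota interval.

Delta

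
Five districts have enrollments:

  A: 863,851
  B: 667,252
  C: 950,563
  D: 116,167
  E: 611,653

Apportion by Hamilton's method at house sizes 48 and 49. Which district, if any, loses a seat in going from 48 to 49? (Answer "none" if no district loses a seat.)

none

At 48 seats: A 13, B 10, C 14, D 2, E 9.
At 49 seats: A 13, B 10, C 15, D 2, E 9.
No district's allocation decreased.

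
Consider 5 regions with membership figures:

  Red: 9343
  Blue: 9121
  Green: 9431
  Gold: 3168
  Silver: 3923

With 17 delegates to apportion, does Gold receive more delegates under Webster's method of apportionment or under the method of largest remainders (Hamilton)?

Webster

Webster: Red 4, Blue 4, Green 5, Gold 2, Silver 2.
Hamilton: Red 5, Blue 4, Green 5, Gold 1, Silver 2.
Gold gets 2 under Webster and 1 under Hamilton.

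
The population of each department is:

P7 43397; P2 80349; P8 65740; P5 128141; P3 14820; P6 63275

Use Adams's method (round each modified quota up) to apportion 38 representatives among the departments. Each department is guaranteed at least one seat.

P7 4, P2 8, P8 6, P5 12, P3 2, P6 6

Standard divisor 395722/38 ≈ 10413.737; standard quotas: P7 4.167, P2 7.716, P8 6.313, P5 12.305, P3 1.423, P6 6.076.
Rounding up gives 5, 8, 7, 13, 2, 7 = 42 seats, so the divisor must be adjusted.
With modified divisor 11200: modified quotas P7 3.875, P2 7.174, P8 5.870, P5 11.441, P3 1.323, P6 5.650.
Rounding up: P7 4, P2 8, P8 6, P5 12, P3 2, P6 6 (total 38).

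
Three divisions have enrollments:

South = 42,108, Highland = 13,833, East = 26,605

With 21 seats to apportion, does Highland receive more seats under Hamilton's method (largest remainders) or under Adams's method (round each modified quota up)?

Hamilton: South 11, Highland 3, East 7.
Adams: South 10, Highland 4, East 7.
Highland gets 3 under Hamilton and 4 under Adams.

Adams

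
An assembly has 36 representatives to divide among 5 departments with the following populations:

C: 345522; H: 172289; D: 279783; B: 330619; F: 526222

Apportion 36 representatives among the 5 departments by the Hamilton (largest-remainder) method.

The standard divisor is 1654435/36 ≈ 45956.528.
Standard quotas: C 7.5185, H 3.7490, D 6.0880, B 7.1942, F 11.4504.
Lower quotas: C 7, H 3, D 6, B 7, F 11 (sum 34, leaving 2 seats).
Remainders in descending order: H 0.7490, C 0.5185, F 0.4504, B 0.1942, D 0.0880.
Largest remainders: H, C receive the extra seats.

C=8, H=4, D=6, B=7, F=11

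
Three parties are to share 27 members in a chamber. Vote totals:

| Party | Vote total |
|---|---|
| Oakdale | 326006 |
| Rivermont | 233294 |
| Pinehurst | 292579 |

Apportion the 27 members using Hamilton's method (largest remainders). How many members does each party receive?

Total 851879; standard divisor 851879/27 ≈ 31551.074.
Standard quotas: Oakdale 10.3326, Rivermont 7.3942, Pinehurst 9.2732.
Lower quotas: Oakdale 10, Rivermont 7, Pinehurst 9 (sum 26, leaving 1 seat).
Remainders in descending order: Rivermont 0.3942, Oakdale 0.3326, Pinehurst 0.2732.
Largest remainder: Rivermont receives the extra seat.

Oakdale 10, Rivermont 8, Pinehurst 9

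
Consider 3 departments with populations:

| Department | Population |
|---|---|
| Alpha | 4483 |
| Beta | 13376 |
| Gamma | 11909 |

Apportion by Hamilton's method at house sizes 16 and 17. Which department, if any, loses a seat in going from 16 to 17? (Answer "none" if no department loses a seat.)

At 16 seats: Alpha 3, Beta 7, Gamma 6.
At 17 seats: Alpha 2, Beta 8, Gamma 7.
Alpha drops from 3 to 2.

Alpha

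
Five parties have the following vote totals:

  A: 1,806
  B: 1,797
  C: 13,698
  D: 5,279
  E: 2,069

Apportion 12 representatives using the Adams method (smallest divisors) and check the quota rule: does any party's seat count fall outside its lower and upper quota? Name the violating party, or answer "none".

Standard quotas: A 0.879, B 0.875, C 6.669, D 2.570, E 1.007.
Adams allocation: A 1, B 1, C 6, D 3, E 1.
Every allocation lies between the lower and upper quota.

none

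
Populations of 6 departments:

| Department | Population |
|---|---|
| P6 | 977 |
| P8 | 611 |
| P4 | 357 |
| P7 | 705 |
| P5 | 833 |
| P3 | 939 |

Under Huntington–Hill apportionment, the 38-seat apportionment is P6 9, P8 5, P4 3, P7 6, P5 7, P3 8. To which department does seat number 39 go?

Priority for the next seat is population ÷ (√(s·(s+1))).
Priorities: P6 102.985, P8 111.553, P4 103.057, P7 108.784, P5 111.314, P3 110.662.
Highest priority: P8.

P8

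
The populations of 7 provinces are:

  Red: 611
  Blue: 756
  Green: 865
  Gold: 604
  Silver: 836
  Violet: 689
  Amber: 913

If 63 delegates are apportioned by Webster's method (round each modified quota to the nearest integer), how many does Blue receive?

9

Standard divisor 5274/63 ≈ 83.714; standard quotas: Red 7.299, Blue 9.031, Green 10.333, Gold 7.215, Silver 9.986, Violet 8.230, Amber 10.906.
Rounding to the nearest integer gives 7, 9, 10, 7, 10, 8, 11 = 62 seats, so the divisor must be adjusted.
With modified divisor 82: modified quotas Red 7.451, Blue 9.220, Green 10.549, Gold 7.366, Silver 10.195, Violet 8.402, Amber 11.134.
Rounding to the nearest integer: Red 7, Blue 9, Green 11, Gold 7, Silver 10, Violet 8, Amber 11 (total 63).
Blue receives 9.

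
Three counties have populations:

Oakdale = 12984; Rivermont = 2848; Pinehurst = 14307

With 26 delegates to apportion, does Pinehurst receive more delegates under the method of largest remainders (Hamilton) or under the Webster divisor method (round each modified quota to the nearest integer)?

Hamilton: Oakdale 11, Rivermont 3, Pinehurst 12.
Webster: Oakdale 11, Rivermont 2, Pinehurst 13.
Pinehurst gets 12 under Hamilton and 13 under Webster.

Webster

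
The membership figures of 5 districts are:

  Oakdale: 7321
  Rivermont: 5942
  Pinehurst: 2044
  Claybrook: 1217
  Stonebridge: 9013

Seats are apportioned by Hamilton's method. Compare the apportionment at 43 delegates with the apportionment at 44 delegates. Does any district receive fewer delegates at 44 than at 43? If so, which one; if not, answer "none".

Pinehurst

At 43 seats: Oakdale 12, Rivermont 10, Pinehurst 4, Claybrook 2, Stonebridge 15.
At 44 seats: Oakdale 13, Rivermont 10, Pinehurst 3, Claybrook 2, Stonebridge 16.
Pinehurst drops from 4 to 3.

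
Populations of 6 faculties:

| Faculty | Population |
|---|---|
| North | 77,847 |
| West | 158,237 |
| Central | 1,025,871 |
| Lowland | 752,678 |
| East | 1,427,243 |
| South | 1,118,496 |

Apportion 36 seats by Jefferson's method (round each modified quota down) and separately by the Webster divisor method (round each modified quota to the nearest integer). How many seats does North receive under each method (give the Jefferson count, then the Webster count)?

0 and 1

Jefferson: North 0, West 1, Central 8, Lowland 6, East 12, South 9.
Webster: North 1, West 1, Central 8, Lowland 6, East 11, South 9.
North gets 0 under Jefferson and 1 under Webster.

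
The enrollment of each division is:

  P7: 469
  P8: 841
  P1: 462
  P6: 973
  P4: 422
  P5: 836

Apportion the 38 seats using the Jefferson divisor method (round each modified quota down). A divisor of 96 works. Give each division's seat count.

With modified divisor 96: modified quotas P7 4.885, P8 8.760, P1 4.812, P6 10.135, P4 4.396, P5 8.708.
Rounding down: P7 4, P8 8, P1 4, P6 10, P4 4, P5 8 (total 38).

P7: 4, P8: 8, P1: 4, P6: 10, P4: 4, P5: 8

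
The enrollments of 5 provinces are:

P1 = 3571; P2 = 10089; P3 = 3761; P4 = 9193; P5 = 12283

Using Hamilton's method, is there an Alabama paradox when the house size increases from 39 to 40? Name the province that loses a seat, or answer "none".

At 39 seats: P1 4, P2 10, P3 4, P4 9, P5 12.
At 40 seats: P1 4, P2 10, P3 4, P4 9, P5 13.
No province's allocation decreased.

none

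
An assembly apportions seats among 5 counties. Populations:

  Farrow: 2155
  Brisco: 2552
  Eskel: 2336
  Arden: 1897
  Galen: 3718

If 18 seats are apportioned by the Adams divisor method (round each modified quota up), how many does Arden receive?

Standard divisor 12658/18 ≈ 703.222; standard quotas: Farrow 3.064, Brisco 3.629, Eskel 3.322, Arden 2.698, Galen 5.287.
Rounding up gives 4, 4, 4, 3, 6 = 21 seats, so the divisor must be adjusted.
With modified divisor 800: modified quotas Farrow 2.694, Brisco 3.190, Eskel 2.920, Arden 2.371, Galen 4.647.
Rounding up: Farrow 3, Brisco 4, Eskel 3, Arden 3, Galen 5 (total 18).
Arden receives 3.

3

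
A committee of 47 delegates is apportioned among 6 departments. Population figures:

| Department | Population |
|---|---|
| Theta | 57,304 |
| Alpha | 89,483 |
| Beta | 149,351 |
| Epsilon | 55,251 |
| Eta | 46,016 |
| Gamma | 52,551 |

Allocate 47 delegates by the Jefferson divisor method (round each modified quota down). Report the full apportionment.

Theta 6, Alpha 9, Beta 16, Epsilon 6, Eta 5, Gamma 5

Standard divisor 449956/47 ≈ 9573.532; standard quotas: Theta 5.986, Alpha 9.347, Beta 15.600, Epsilon 5.771, Eta 4.807, Gamma 5.489.
Rounding down gives 5, 9, 15, 5, 4, 5 = 43 seats, so the divisor must be adjusted.
With modified divisor 9100: modified quotas Theta 6.297, Alpha 9.833, Beta 16.412, Epsilon 6.072, Eta 5.057, Gamma 5.775.
Rounding down: Theta 6, Alpha 9, Beta 16, Epsilon 6, Eta 5, Gamma 5 (total 47).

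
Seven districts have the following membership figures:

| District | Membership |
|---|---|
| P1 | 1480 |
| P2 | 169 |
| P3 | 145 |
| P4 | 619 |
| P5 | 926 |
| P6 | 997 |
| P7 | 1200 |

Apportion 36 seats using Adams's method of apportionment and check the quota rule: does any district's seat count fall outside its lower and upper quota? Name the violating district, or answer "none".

none

Standard quotas: P1 9.624, P2 1.099, P3 0.943, P4 4.025, P5 6.022, P6 6.483, P7 7.803.
Adams allocation: P1 9, P2 2, P3 1, P4 4, P5 6, P6 6, P7 8.
Every allocation lies between the lower and upper quota.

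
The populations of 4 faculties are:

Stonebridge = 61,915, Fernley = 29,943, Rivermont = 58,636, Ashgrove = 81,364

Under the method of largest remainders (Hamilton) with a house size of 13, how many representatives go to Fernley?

Total 231858; standard divisor 231858/13 ≈ 17835.231.
Standard quotas: Stonebridge 3.4715, Fernley 1.6789, Rivermont 3.2877, Ashgrove 4.5620.
Lower quotas: Stonebridge 3, Fernley 1, Rivermont 3, Ashgrove 4 (sum 11, leaving 2 seats).
Remainders in descending order: Fernley 0.6789, Ashgrove 0.5620, Stonebridge 0.4715, Rivermont 0.2877.
The surplus seats go to Fernley, Ashgrove.
Fernley receives 2.

2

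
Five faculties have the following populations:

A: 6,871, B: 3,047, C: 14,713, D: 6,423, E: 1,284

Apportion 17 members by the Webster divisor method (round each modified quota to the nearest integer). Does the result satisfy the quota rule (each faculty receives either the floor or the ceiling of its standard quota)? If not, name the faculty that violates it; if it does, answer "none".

Standard quotas: A 3.612, B 1.602, C 7.735, D 3.377, E 0.675.
Webster allocation: A 4, B 2, C 7, D 3, E 1.
Every allocation lies between the lower and upper quota.

none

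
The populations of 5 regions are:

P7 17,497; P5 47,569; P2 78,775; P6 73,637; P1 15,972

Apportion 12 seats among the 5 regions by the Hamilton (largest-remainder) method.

P7=1; P5=2; P2=4; P6=4; P1=1

Standard divisor: 233450 ÷ 12 ≈ 19454.167.
Standard quotas: P7 0.8994, P5 2.4452, P2 4.0493, P6 3.7852, P1 0.8210.
Lower quotas: P7 0, P5 2, P2 4, P6 3, P1 0 (sum 9, leaving 3 seats).
Remainders in descending order: P7 0.8994, P1 0.8210, P6 0.7852, P5 0.4452, P2 0.0493.
The surplus seats go to P7, P1, P6.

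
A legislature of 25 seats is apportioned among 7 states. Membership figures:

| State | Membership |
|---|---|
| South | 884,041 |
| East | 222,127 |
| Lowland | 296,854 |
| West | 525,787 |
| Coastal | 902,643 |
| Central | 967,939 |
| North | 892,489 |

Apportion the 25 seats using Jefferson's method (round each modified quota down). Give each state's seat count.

South 5; East 1; Lowland 1; West 3; Coastal 5; Central 5; North 5

Standard divisor 4691880/25 ≈ 187675.2; standard quotas: South 4.710, East 1.184, Lowland 1.582, West 2.802, Coastal 4.810, Central 5.158, North 4.755.
Rounding down gives 4, 1, 1, 2, 4, 5, 4 = 21 seats, so the divisor must be adjusted.
With modified divisor 168300: modified quotas South 5.253, East 1.320, Lowland 1.764, West 3.124, Coastal 5.363, Central 5.751, North 5.303.
Rounding down: South 5, East 1, Lowland 1, West 3, Coastal 5, Central 5, North 5 (total 25).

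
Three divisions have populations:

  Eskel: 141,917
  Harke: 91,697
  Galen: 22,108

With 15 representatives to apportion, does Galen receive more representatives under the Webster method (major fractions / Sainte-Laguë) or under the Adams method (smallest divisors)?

Adams

Webster: Eskel 9, Harke 5, Galen 1.
Adams: Eskel 8, Harke 5, Galen 2.
Galen gets 1 under Webster and 2 under Adams.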